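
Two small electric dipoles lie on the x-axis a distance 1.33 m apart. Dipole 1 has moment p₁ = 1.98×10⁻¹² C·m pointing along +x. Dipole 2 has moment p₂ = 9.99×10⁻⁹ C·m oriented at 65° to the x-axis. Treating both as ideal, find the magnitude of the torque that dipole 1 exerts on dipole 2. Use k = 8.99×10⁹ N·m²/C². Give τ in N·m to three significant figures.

τ ≈ 1.37×10⁻¹⁰ N·m

The second dipole sits on the axis of the first, so the field there is axial: E₁ = 2kp₁/r³ along +x.
E₁ = 2(8.99×10⁹)(1.98×10⁻¹²)/(1.33)³ = 0.01513 N/C.
Torque on the second dipole: τ = p₂ E₁ sinθ.
τ = (9.99×10⁻⁹)(0.01513)·sin65° = 1.370×10⁻¹⁰ N·m.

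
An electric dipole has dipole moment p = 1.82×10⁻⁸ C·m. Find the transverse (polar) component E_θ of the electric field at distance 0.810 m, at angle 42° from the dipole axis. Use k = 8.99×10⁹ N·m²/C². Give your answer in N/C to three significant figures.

E_θ ≈ 206 N/C

For a dipole, E_θ = (kp sinθ)/r³.
kp/r³ = (8.99×10⁹)(1.82×10⁻⁸)/(0.810)³ = 307.9 N/C.
E_θ = 307.9·sin42° = 206.0 N/C.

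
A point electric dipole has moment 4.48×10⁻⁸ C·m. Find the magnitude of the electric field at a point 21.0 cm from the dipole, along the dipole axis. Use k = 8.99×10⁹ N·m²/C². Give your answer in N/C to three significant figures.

E ≈ 8.70×10⁴ N/C

On the dipole axis E = 2kp/r³.
E = 2·(8.99×10⁹)(4.48×10⁻⁸) / (0.210)³ = 8.698×10⁴ N/C.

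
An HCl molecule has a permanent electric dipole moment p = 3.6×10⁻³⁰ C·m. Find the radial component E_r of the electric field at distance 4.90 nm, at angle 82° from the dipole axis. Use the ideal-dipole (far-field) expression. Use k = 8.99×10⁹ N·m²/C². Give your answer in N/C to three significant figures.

For a dipole, E_r = (2kp cosθ)/r³.
kp/r³ = (8.99×10⁹)(3.60×10⁻³⁰)/(4.90×10⁻⁹)³ = 2.751×10⁵ N/C.
E_r = 2·2.751×10⁵·cos82° = 7.657×10⁴ N/C.

E_r ≈ 7.66×10⁴ N/C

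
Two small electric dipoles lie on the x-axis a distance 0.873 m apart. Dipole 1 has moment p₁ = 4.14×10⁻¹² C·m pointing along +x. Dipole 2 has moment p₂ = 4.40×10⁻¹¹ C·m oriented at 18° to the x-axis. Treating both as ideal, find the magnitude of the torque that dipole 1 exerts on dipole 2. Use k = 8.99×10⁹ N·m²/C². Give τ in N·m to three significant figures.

The second dipole sits on the axis of the first, so the field there is axial: E₁ = 2kp₁/r³ along +x.
E₁ = 2(8.99×10⁹)(4.14×10⁻¹²)/(0.873)³ = 0.1119 N/C.
Torque on the second dipole: τ = p₂ E₁ sinθ.
τ = (4.40×10⁻¹¹)(0.1119)·sin18° = 1.521×10⁻¹² N·m.

τ ≈ 1.52×10⁻¹² N·m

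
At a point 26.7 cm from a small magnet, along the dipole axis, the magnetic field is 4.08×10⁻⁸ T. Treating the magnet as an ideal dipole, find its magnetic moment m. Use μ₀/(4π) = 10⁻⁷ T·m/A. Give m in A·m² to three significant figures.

On axis B = (μ₀/4π)·2m/r³, so m = Br³·4π/(μ₀·2).
m = (4.08×10⁻⁸)·(0.267)³ / (2·10⁻⁷) = 0.003883 A·m².

m ≈ 0.00388 A·m²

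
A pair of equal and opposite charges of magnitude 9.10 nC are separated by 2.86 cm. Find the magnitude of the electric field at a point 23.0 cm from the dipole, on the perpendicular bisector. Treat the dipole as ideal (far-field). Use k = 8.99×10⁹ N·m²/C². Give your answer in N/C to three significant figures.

Dipole moment p = qd = (9.10×10⁻⁹ C)(0.0286 m) = 2.603×10⁻¹⁰ C·m.
On the perpendicular bisector E = kp/r³ (half the axial value at the same distance).
E = (8.99×10⁹)(2.603×10⁻¹⁰) / (0.230)³ = 192.3 N/C.

E ≈ 192 N/C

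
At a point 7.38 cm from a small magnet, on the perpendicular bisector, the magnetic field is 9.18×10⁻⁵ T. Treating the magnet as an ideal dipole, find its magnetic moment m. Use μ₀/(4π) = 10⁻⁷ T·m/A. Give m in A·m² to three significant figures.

m ≈ 0.369 A·m²

In the equatorial plane B = (μ₀/4π)·m/r³, so m = Br³·4π/(μ₀).
m = (9.18×10⁻⁵)·(0.0738)³ / (10⁻⁷) = 0.3690 A·m².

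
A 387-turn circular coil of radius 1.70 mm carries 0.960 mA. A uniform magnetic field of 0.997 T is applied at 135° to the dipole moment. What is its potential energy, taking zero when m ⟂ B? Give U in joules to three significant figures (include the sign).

U ≈ 2.38×10⁻⁶ J

m = NIA = NIπa² = 387·(9.60×10⁻⁴)·π·(0.00170)² = 3.373×10⁻⁶ A·m².
U = −m·B = −mB cosθ.
U = −(3.373×10⁻⁶)(0.997)·cos135° = 2.378×10⁻⁶ J.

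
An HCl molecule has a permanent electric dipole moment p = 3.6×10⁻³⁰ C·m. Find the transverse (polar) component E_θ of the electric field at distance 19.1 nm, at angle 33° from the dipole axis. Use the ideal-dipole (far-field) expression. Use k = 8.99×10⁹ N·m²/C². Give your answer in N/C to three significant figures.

For a dipole, E_θ = (kp sinθ)/r³.
kp/r³ = (8.99×10⁹)(3.60×10⁻³⁰)/(1.91×10⁻⁸)³ = 4645 N/C.
E_θ = 4645·sin33° = 2530 N/C.

E_θ ≈ 2530 N/C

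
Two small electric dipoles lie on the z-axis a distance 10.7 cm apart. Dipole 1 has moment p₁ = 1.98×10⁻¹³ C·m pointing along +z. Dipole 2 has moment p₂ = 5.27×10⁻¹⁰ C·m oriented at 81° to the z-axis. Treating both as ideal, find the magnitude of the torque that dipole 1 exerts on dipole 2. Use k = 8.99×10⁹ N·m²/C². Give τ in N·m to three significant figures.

τ ≈ 1.51×10⁻⁹ N·m

The second dipole sits on the axis of the first, so the field there is axial: E₁ = 2kp₁/r³ along +z.
E₁ = 2(8.99×10⁹)(1.98×10⁻¹³)/(0.107)³ = 2.906 N/C.
Torque on the second dipole: τ = p₂ E₁ sinθ.
τ = (5.27×10⁻¹⁰)(2.906)·sin81° = 1.513×10⁻⁹ N·m.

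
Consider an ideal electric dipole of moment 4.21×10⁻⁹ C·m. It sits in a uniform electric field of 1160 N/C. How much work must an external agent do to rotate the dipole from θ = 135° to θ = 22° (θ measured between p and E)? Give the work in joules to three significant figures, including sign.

W_ext = ΔU = U(θ₂) − U(θ₁) = −pE cosθ₂ − (−pE cosθ₁) = pE(cosθ₁ − cosθ₂).
W = (4.21×10⁻⁹)(1160)·(cos135° − cos22°) = (4.884×10⁻⁶)·(-1.6343) = -7.981×10⁻⁶ J.

W ≈ -7.98×10⁻⁶ J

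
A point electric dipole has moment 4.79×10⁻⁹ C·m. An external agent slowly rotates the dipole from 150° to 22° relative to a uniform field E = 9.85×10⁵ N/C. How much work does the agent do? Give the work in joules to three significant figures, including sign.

W ≈ -0.00846 J

W_ext = ΔU = U(θ₂) − U(θ₁) = −pE cosθ₂ − (−pE cosθ₁) = pE(cosθ₁ − cosθ₂).
W = (4.79×10⁻⁹)(9.85×10⁵)·(cos150° − cos22°) = (0.004718)·(-1.7932) = -0.008461 J.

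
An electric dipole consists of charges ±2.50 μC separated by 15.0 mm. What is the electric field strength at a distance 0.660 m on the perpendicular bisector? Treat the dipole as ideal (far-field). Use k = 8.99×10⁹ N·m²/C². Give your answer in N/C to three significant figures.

Dipole moment p = qd = (2.50×10⁻⁶ C)(0.0150 m) = 3.75×10⁻⁸ C·m.
In the equatorial plane E = kp/r³.
E = (8.99×10⁹)(3.75×10⁻⁸) / (0.660)³ = 1173 N/C.

E ≈ 1170 N/C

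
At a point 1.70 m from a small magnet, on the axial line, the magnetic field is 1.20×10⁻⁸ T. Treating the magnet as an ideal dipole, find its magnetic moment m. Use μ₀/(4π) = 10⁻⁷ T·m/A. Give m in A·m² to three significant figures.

m ≈ 0.295 A·m²

On axis B = (μ₀/4π)·2m/r³, so m = Br³·4π/(μ₀·2).
m = (1.20×10⁻⁸)·(1.70)³ / (2·10⁻⁷) = 0.2948 A·m².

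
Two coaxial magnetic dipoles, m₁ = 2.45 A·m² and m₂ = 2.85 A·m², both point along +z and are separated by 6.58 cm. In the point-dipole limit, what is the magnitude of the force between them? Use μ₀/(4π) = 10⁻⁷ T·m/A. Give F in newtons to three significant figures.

On-axis B of dipole 1: B = (μ₀/4π)·2m₁/r³. Force on dipole 2: F = m₂·dB/dr.
dB/dr = −(μ₀/4π)·6m₁/r⁴, so |F| = (μ₀/4π)·6m₁m₂/r⁴.
F = 6(10⁻⁷)(2.45)(2.85)/(0.0658)⁴ = 0.2235 N.

F ≈ 0.223 N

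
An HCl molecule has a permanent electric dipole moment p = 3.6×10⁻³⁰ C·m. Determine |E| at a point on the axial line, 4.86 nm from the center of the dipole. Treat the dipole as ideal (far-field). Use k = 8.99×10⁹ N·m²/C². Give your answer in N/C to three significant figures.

E ≈ 5.64×10⁵ N/C

On the dipole axis E = 2kp/r³.
E = 2·(8.99×10⁹)(3.60×10⁻³⁰) / (4.86×10⁻⁹)³ = 5.639×10⁵ N/C.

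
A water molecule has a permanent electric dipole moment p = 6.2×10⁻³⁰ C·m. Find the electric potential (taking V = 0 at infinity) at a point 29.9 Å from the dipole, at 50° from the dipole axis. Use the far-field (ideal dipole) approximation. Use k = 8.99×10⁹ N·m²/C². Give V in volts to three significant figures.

The dipole potential is V = kp cosθ / r².
V = (8.99×10⁹)(6.20×10⁻³⁰)·cos50° / (2.99×10⁻⁹)² = 0.004008 V.

V ≈ 0.00401 V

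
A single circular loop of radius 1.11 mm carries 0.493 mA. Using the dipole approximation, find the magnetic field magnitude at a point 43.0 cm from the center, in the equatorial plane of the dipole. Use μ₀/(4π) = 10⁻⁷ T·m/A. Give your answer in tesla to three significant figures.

B ≈ 2.40×10⁻¹⁵ T

Magnetic moment m = IA = Iπa² = (4.93×10⁻⁴)·π·(0.00111)² = 1.908×10⁻⁹ A·m².
In the equatorial plane B = (μ₀/4π)·m/r³ (half the axial value).
B = (10⁻⁷)·(1.908×10⁻⁹) / (0.430)³ = 2.400×10⁻¹⁵ T.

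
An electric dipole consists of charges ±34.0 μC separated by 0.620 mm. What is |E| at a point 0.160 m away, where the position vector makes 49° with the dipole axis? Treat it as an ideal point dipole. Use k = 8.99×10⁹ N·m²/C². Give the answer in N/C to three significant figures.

Dipole moment p = qd = (3.40×10⁻⁵ C)(6.20×10⁻⁴ m) = 2.108×10⁻⁸ C·m.
At angle θ the dipole field magnitude is E = (kp/r³)·√(1 + 3cos²θ).
kp/r³ = (8.99×10⁹)(2.108×10⁻⁸) / (0.160)³ = 4.627×10⁴ N/C.
√(1 + 3cos²49°) = √(1 + 3·0.4304) = √2.2912 ≈ 1.5137.
E ≈ 4.627×10⁴ × 1.514 = 7.003×10⁴ N/C.

E ≈ 7.00×10⁴ N/C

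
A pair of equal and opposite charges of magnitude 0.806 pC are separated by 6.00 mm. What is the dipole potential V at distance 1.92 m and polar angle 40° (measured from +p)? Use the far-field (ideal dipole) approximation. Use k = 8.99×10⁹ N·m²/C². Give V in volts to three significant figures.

V ≈ 9.03×10⁻⁶ V

Dipole moment p = qd = (8.06×10⁻¹³ C)(0.00600 m) = 4.836×10⁻¹⁵ C·m.
The dipole potential is V = kp cosθ / r².
V = (8.99×10⁹)(4.836×10⁻¹⁵)·cos40° / (1.92)² = 9.034×10⁻⁶ V.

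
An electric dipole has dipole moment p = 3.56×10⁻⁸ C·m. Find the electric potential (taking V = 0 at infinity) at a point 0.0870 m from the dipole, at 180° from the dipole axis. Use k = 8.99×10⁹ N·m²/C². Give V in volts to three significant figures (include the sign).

The dipole potential is V = kp cosθ / r².
V = (8.99×10⁹)(3.56×10⁻⁸)·cos180° / (0.0870)² = -4.228×10⁴ V.

V ≈ -4.23×10⁴ V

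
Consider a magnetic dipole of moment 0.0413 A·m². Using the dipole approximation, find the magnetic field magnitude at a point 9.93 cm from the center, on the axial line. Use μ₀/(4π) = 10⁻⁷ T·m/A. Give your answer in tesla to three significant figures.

On axis B = (μ₀/4π)·2m/r³.
B = 2·(10⁻⁷)·(0.0413) / (0.0993)³ = 8.436×10⁻⁶ T.

B ≈ 8.44×10⁻⁶ T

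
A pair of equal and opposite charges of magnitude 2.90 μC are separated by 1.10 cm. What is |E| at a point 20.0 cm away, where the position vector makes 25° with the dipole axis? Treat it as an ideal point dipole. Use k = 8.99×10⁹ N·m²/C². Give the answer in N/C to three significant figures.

E ≈ 6.67×10⁴ N/C

Dipole moment p = qd = (2.90×10⁻⁶ C)(0.0110 m) = 3.19×10⁻⁸ C·m.
At angle θ the dipole field magnitude is E = (kp/r³)·√(1 + 3cos²θ).
kp/r³ = (8.99×10⁹)(3.19×10⁻⁸) / (0.200)³ = 3.585×10⁴ N/C.
√(1 + 3cos²25°) = √(1 + 3·0.8214) = √3.4642 ≈ 1.8612.
E ≈ 3.585×10⁴ × 1.861 = 6.672×10⁴ N/C.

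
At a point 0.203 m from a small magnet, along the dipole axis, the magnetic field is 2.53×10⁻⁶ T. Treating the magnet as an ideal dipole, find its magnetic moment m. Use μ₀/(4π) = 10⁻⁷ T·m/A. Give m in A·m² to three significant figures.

On axis B = (μ₀/4π)·2m/r³, so m = Br³·4π/(μ₀·2).
m = (2.53×10⁻⁶)·(0.203)³ / (2·10⁻⁷) = 0.1058 A·m².

m ≈ 0.106 A·m²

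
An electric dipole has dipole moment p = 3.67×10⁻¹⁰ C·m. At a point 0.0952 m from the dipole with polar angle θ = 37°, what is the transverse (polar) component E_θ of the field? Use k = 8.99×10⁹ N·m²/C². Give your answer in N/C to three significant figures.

For a dipole, E_θ = (kp sinθ)/r³.
kp/r³ = (8.99×10⁹)(3.67×10⁻¹⁰)/(0.0952)³ = 3824 N/C.
E_θ = 3824·sin37° = 2301 N/C.

E_θ ≈ 2300 N/C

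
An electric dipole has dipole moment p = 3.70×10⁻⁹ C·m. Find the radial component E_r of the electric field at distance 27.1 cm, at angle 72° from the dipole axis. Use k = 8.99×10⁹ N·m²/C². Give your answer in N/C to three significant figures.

E_r ≈ 1030 N/C

For a dipole, E_r = (2kp cosθ)/r³.
kp/r³ = (8.99×10⁹)(3.70×10⁻⁹)/(0.271)³ = 1671 N/C.
E_r = 2·1671·cos72° = 1033 N/C.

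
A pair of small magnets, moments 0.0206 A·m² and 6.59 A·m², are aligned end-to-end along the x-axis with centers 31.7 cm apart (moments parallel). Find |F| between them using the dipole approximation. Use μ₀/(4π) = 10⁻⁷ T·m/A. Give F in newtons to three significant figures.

F ≈ 8.07×10⁻⁶ N

On-axis B of dipole 1: B = (μ₀/4π)·2m₁/r³. Force on dipole 2: F = m₂·dB/dr.
dB/dr = −(μ₀/4π)·6m₁/r⁴, so |F| = (μ₀/4π)·6m₁m₂/r⁴.
F = 6(10⁻⁷)(0.0206)(6.59)/(0.317)⁴ = 8.066×10⁻⁶ N.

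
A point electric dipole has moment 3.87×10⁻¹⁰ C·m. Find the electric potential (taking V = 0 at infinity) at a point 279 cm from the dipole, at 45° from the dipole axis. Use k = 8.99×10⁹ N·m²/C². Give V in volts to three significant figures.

The dipole potential is V = kp cosθ / r².
V = (8.99×10⁹)(3.87×10⁻¹⁰)·cos45° / (2.79)² = 0.3160 V.

V ≈ 0.316 V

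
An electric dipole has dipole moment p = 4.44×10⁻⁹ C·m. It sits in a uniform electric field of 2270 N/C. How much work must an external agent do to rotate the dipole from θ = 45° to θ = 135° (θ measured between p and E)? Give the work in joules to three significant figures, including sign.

W ≈ 1.43×10⁻⁵ J

W_ext = ΔU = U(θ₂) − U(θ₁) = −pE cosθ₂ − (−pE cosθ₁) = pE(cosθ₁ − cosθ₂).
W = (4.44×10⁻⁹)(2270)·(cos45° − cos135°) = (1.008×10⁻⁵)·(+1.4142) = 1.425×10⁻⁵ J.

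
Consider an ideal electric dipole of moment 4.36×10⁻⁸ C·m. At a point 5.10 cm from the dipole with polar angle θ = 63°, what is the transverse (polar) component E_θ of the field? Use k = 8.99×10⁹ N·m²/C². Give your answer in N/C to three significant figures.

For a dipole, E_θ = (kp sinθ)/r³.
kp/r³ = (8.99×10⁹)(4.36×10⁻⁸)/(0.0510)³ = 2.955×10⁶ N/C.
E_θ = 2.955×10⁶·sin63° = 2.633×10⁶ N/C.

E_θ ≈ 2.63×10⁶ N/C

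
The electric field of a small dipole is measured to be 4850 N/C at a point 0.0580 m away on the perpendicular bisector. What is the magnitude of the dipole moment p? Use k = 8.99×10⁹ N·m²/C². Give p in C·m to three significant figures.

p ≈ 1.05×10⁻¹⁰ C·m

In the equatorial plane E = kp/r³, so p = Er³/(k).
p = (4850)·(0.0580)³ / (8.99×10⁹) = 1.053×10⁻¹⁰ C·m.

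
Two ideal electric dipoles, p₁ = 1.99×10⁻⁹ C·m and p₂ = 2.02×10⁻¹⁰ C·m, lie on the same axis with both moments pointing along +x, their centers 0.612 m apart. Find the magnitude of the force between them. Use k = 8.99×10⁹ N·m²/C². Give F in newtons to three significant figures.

On-axis field of dipole 1 at distance r: E = 2kp₁/r³. Force on dipole 2 is F = p₂·dE/dr (gradient along axis).
dE/dr = −6kp₁/r⁴, so |F| = 6kp₁p₂/r⁴ (attractive for aligned moments).
F = 6(8.99×10⁹)(1.99×10⁻⁹)(2.02×10⁻¹⁰)/(0.612)⁴ = 1.546×10⁻⁷ N.

F ≈ 1.55×10⁻⁷ N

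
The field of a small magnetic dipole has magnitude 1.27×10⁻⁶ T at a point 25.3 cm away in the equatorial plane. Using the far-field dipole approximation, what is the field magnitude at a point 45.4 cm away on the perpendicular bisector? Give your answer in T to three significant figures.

B ≈ 2.20×10⁻⁷ T

Dipole fields scale as 1/r³ in the far field; the geometry is the same at both points.
B₂ = B₁ · (r₁/r₂)³ = 1.27×10⁻⁶ · (25.3/45.4)³.
(r₁/r₂)³ = (0.5573)³ = 0.1731.
B₂ ≈ 2.198×10⁻⁷ T.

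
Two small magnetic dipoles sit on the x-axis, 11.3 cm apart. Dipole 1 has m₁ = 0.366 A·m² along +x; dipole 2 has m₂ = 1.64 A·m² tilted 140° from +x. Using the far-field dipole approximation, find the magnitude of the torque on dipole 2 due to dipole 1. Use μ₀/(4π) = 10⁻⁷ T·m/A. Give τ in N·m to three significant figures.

Dipole B is on the axis of dipole A, so B₁ there is axial: B₁ = (μ₀/4π)·2m₁/r³ along +x.
B₁ = 2(10⁻⁷)(0.366)/(0.113)³ = 5.073×10⁻⁵ T.
τ = m₂ B₁ sinθ.
τ = (1.64)(5.073×10⁻⁵)·sin140° = 5.348×10⁻⁵ N·m.

τ ≈ 5.35×10⁻⁵ N·m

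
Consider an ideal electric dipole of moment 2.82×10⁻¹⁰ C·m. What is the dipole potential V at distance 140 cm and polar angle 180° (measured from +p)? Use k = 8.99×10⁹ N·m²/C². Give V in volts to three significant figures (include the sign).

The dipole potential is V = kp cosθ / r².
V = (8.99×10⁹)(2.82×10⁻¹⁰)·cos180° / (1.40)² = -1.293 V.

V ≈ -1.29 V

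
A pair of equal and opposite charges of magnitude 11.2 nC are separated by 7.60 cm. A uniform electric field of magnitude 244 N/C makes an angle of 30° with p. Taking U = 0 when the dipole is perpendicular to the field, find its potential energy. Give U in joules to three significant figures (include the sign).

U ≈ -1.80×10⁻⁷ J

Dipole moment p = qd = (1.12×10⁻⁸ C)(0.0760 m) = 8.512×10⁻¹⁰ C·m.
U = −p·E = −pE cosθ.
U = −(8.512×10⁻¹⁰)(244)·cos30° = -1.799×10⁻⁷ J.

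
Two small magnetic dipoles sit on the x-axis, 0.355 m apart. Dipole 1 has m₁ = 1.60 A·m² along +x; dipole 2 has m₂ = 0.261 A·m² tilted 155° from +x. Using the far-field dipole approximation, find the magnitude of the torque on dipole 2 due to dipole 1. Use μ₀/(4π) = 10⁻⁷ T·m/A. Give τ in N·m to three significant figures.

τ ≈ 7.89×10⁻⁷ N·m

Dipole B is on the axis of dipole A, so B₁ there is axial: B₁ = (μ₀/4π)·2m₁/r³ along +x.
B₁ = 2(10⁻⁷)(1.60)/(0.355)³ = 7.153×10⁻⁶ T.
τ = m₂ B₁ sinθ.
τ = (0.261)(7.153×10⁻⁶)·sin155° = 7.890×10⁻⁷ N·m.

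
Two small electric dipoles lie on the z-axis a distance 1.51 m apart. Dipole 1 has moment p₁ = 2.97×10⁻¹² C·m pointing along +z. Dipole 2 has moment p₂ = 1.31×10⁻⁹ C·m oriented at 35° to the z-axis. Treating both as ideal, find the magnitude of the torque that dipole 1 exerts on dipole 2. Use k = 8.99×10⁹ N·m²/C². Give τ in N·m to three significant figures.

τ ≈ 1.17×10⁻¹¹ N·m

The second dipole sits on the axis of the first, so the field there is axial: E₁ = 2kp₁/r³ along +z.
E₁ = 2(8.99×10⁹)(2.97×10⁻¹²)/(1.51)³ = 0.01551 N/C.
Torque on the second dipole: τ = p₂ E₁ sinθ.
τ = (1.31×10⁻⁹)(0.01551)·sin35° = 1.165×10⁻¹¹ N·m.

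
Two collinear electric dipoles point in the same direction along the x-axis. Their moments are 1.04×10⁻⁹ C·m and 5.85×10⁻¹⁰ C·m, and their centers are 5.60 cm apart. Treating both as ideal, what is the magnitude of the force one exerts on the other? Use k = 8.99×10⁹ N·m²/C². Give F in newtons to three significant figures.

On-axis field of dipole 1 at distance r: E = 2kp₁/r³. Force on dipole 2 is F = p₂·dE/dr (gradient along axis).
dE/dr = −6kp₁/r⁴, so |F| = 6kp₁p₂/r⁴ (attractive for aligned moments).
F = 6(8.99×10⁹)(1.04×10⁻⁹)(5.85×10⁻¹⁰)/(0.0560)⁴ = 0.003337 N.

F ≈ 0.00334 N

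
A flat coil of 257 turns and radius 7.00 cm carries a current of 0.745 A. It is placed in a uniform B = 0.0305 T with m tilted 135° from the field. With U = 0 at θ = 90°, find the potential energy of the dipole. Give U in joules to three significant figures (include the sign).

U ≈ 0.0636 J

m = NIA = NIπa² = 257·(0.745)·π·(0.0700)² = 2.947 A·m².
U = −m·B = −mB cosθ.
U = −(2.947)(0.0305)·cos135° = 0.06356 J.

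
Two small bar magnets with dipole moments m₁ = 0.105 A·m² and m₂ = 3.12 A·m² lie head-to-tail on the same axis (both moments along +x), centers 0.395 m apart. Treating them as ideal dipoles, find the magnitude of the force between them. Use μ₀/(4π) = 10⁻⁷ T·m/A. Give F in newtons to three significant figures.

On-axis B of dipole 1: B = (μ₀/4π)·2m₁/r³. Force on dipole 2: F = m₂·dB/dr.
dB/dr = −(μ₀/4π)·6m₁/r⁴, so |F| = (μ₀/4π)·6m₁m₂/r⁴.
F = 6(10⁻⁷)(0.105)(3.12)/(0.395)⁴ = 8.074×10⁻⁶ N.

F ≈ 8.07×10⁻⁶ N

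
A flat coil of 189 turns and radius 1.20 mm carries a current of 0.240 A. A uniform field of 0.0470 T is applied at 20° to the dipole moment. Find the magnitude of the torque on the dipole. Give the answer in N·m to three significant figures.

m = NIA = NIπa² = 189·(0.240)·π·(0.00120)² = 2.052×10⁻⁴ A·m².
Torque on a magnetic dipole: τ = mB sinθ.
τ = (2.052×10⁻⁴)(0.0470)·sin20° = 3.299×10⁻⁶ N·m.

τ ≈ 3.30×10⁻⁶ N·m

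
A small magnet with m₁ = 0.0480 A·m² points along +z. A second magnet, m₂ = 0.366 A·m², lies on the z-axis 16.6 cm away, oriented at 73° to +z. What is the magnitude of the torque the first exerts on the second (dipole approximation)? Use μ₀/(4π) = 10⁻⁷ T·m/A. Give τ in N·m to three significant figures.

τ ≈ 7.35×10⁻⁷ N·m

Dipole B is on the axis of dipole A, so B₁ there is axial: B₁ = (μ₀/4π)·2m₁/r³ along +z.
B₁ = 2(10⁻⁷)(0.0480)/(0.166)³ = 2.099×10⁻⁶ T.
τ = m₂ B₁ sinθ.
τ = (0.366)(2.099×10⁻⁶)·sin73° = 7.346×10⁻⁷ N·m.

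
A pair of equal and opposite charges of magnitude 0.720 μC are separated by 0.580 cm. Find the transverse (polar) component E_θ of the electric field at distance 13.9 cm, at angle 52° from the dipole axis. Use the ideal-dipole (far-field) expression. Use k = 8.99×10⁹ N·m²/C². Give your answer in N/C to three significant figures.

E_θ ≈ 1.10×10⁴ N/C

Dipole moment p = qd = (7.20×10⁻⁷ C)(0.00580 m) = 4.176×10⁻⁹ C·m.
For a dipole, E_θ = (kp sinθ)/r³.
kp/r³ = (8.99×10⁹)(4.176×10⁻⁹)/(0.139)³ = 1.398×10⁴ N/C.
E_θ = 1.398×10⁴·sin52° = 1.102×10⁴ N/C.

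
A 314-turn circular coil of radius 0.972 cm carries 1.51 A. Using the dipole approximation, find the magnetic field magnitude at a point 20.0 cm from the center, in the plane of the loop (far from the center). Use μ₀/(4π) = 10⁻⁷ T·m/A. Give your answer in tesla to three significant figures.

B ≈ 1.76×10⁻⁶ T

m = NIA = NIπa² = 314·(1.51)·π·(0.00972)² = 0.1407 A·m².
In the equatorial plane B = (μ₀/4π)·m/r³ (half the axial value).
B = (10⁻⁷)·(0.1407) / (0.200)³ = 1.759×10⁻⁶ T.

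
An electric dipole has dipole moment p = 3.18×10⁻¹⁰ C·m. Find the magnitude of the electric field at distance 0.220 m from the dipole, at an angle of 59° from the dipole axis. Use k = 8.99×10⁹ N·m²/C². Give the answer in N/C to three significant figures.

E ≈ 360 N/C

At angle θ the dipole field magnitude is E = (kp/r³)·√(1 + 3cos²θ).
kp/r³ = (8.99×10⁹)(3.18×10⁻¹⁰) / (0.220)³ = 268.5 N/C.
√(1 + 3cos²59°) = √(1 + 3·0.2653) = √1.7958 ≈ 1.3401.
E ≈ 268.5 × 1.340 = 359.8 N/C.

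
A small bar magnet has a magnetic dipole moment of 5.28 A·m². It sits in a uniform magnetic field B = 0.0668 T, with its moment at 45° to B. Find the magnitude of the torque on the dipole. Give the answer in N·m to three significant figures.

τ ≈ 0.249 N·m

Torque on a magnetic dipole: τ = mB sinθ.
τ = (5.28)(0.0668)·sin45° = 0.2494 N·m.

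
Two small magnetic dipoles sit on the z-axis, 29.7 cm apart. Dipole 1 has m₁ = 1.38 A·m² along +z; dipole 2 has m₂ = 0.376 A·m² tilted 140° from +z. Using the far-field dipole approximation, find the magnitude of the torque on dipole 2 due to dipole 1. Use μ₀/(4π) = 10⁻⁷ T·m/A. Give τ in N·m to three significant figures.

τ ≈ 2.55×10⁻⁶ N·m

Dipole B is on the axis of dipole A, so B₁ there is axial: B₁ = (μ₀/4π)·2m₁/r³ along +z.
B₁ = 2(10⁻⁷)(1.38)/(0.297)³ = 1.054×10⁻⁵ T.
τ = m₂ B₁ sinθ.
τ = (0.376)(1.054×10⁻⁵)·sin140° = 2.546×10⁻⁶ N·m.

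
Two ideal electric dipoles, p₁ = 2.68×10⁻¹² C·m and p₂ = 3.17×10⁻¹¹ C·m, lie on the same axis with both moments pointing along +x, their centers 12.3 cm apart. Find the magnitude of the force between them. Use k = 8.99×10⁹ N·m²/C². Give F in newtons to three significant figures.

F ≈ 2.00×10⁻⁸ N

On-axis field of dipole 1 at distance r: E = 2kp₁/r³. Force on dipole 2 is F = p₂·dE/dr (gradient along axis).
dE/dr = −6kp₁/r⁴, so |F| = 6kp₁p₂/r⁴ (attractive for aligned moments).
F = 6(8.99×10⁹)(2.68×10⁻¹²)(3.17×10⁻¹¹)/(0.123)⁴ = 2.002×10⁻⁸ N.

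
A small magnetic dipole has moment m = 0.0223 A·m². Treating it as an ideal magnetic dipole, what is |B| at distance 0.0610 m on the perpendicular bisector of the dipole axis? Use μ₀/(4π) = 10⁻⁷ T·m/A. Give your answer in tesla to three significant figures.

In the equatorial plane B = (μ₀/4π)·m/r³ (half the axial value).
B = (10⁻⁷)·(0.0223) / (0.0610)³ = 9.825×10⁻⁶ T.

B ≈ 9.82×10⁻⁶ T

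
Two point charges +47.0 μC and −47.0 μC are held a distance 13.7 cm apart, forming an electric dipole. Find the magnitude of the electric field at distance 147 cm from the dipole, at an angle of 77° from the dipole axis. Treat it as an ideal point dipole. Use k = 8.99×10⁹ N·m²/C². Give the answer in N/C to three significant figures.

Dipole moment p = qd = (4.70×10⁻⁵ C)(0.137 m) = 6.439×10⁻⁶ C·m.
At angle θ the dipole field magnitude is E = (kp/r³)·√(1 + 3cos²θ).
kp/r³ = (8.99×10⁹)(6.439×10⁻⁶) / (1.47)³ = 1.822×10⁴ N/C.
√(1 + 3cos²77°) = √(1 + 3·0.0506) = √1.1518 ≈ 1.0732.
E ≈ 1.822×10⁴ × 1.073 = 1.956×10⁴ N/C.

E ≈ 1.96×10⁴ N/C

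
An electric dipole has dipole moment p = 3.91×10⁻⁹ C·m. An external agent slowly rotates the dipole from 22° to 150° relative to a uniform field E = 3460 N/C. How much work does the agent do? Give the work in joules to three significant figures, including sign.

W_ext = ΔU = U(θ₂) − U(θ₁) = −pE cosθ₂ − (−pE cosθ₁) = pE(cosθ₁ − cosθ₂).
W = (3.91×10⁻⁹)(3460)·(cos22° − cos150°) = (1.353×10⁻⁵)·(+1.7932) = 2.426×10⁻⁵ J.

W ≈ 2.43×10⁻⁵ J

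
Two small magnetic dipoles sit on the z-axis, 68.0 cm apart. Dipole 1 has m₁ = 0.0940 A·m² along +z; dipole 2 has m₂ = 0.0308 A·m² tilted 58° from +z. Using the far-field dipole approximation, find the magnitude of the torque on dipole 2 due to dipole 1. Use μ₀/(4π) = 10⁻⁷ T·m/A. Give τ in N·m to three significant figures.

Dipole B is on the axis of dipole A, so B₁ there is axial: B₁ = (μ₀/4π)·2m₁/r³ along +z.
B₁ = 2(10⁻⁷)(0.0940)/(0.680)³ = 5.979×10⁻⁸ T.
τ = m₂ B₁ sinθ.
τ = (0.0308)(5.979×10⁻⁸)·sin58° = 1.562×10⁻⁹ N·m.

τ ≈ 1.56×10⁻⁹ N·m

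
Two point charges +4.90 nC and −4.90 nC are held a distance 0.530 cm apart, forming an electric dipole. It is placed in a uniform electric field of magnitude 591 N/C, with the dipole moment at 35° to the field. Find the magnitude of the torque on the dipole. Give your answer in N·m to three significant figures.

τ ≈ 8.80×10⁻⁹ N·m

Dipole moment p = qd = (4.90×10⁻⁹ C)(0.00530 m) = 2.597×10⁻¹¹ C·m.
Torque on an electric dipole: τ = pE sinθ.
τ = (2.597×10⁻¹¹)(591)·sin35° = 8.803×10⁻⁹ N·m.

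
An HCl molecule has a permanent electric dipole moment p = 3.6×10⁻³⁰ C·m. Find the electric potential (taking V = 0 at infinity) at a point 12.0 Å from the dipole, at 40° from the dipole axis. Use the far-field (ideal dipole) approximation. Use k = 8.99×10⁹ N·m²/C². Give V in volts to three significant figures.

V ≈ 0.0172 V

The dipole potential is V = kp cosθ / r².
V = (8.99×10⁹)(3.60×10⁻³⁰)·cos40° / (1.20×10⁻⁹)² = 0.01722 V.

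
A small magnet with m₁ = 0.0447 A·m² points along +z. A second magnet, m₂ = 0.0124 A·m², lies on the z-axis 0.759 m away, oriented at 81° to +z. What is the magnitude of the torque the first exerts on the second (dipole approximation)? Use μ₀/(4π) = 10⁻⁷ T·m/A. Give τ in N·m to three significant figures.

τ ≈ 2.50×10⁻¹⁰ N·m

Dipole B is on the axis of dipole A, so B₁ there is axial: B₁ = (μ₀/4π)·2m₁/r³ along +z.
B₁ = 2(10⁻⁷)(0.0447)/(0.759)³ = 2.045×10⁻⁸ T.
τ = m₂ B₁ sinθ.
τ = (0.0124)(2.045×10⁻⁸)·sin81° = 2.504×10⁻¹⁰ N·m.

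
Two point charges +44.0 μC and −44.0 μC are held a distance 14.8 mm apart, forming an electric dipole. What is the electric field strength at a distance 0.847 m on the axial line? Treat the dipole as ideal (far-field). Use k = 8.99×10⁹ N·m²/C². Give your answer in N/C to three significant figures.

E ≈ 1.93×10⁴ N/C

Dipole moment p = qd = (4.40×10⁻⁵ C)(0.0148 m) = 6.512×10⁻⁷ C·m.
On the dipole axis E = 2kp/r³.
E = 2·(8.99×10⁹)(6.512×10⁻⁷) / (0.847)³ = 1.927×10⁴ N/C.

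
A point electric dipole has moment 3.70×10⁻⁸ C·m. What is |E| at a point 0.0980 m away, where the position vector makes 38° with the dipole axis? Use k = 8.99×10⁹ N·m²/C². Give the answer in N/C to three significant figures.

At angle θ the dipole field magnitude is E = (kp/r³)·√(1 + 3cos²θ).
kp/r³ = (8.99×10⁹)(3.70×10⁻⁸) / (0.0980)³ = 3.534×10⁵ N/C.
√(1 + 3cos²38°) = √(1 + 3·0.6210) = √2.8629 ≈ 1.6920.
E ≈ 3.534×10⁵ × 1.692 = 5.980×10⁵ N/C.

E ≈ 5.98×10⁵ N/C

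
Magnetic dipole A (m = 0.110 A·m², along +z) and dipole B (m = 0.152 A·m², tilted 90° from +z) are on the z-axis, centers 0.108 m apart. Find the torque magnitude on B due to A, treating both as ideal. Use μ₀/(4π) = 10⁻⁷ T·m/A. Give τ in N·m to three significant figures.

Dipole B is on the axis of dipole A, so B₁ there is axial: B₁ = (μ₀/4π)·2m₁/r³ along +z.
B₁ = 2(10⁻⁷)(0.110)/(0.108)³ = 1.746×10⁻⁵ T.
τ = m₂ B₁ sinθ.
τ = (0.152)(1.746×10⁻⁵)·sin90° = 2.655×10⁻⁶ N·m.

τ ≈ 2.65×10⁻⁶ N·m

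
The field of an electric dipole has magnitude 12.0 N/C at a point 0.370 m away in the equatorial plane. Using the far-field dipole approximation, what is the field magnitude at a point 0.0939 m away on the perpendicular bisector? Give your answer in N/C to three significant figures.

E ≈ 734 N/C

Dipole fields scale as 1/r³ in the far field; the geometry is the same at both points.
E₂ = E₁ · (r₁/r₂)³ = 12.0 · (0.370/0.0939)³.
(r₁/r₂)³ = (3.94)³ = 61.18.
E₂ ≈ 734.2 N/C.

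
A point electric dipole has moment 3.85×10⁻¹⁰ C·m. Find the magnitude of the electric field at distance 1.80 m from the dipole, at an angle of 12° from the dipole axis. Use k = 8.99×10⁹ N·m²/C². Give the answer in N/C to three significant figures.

E ≈ 1.17 N/C

At angle θ the dipole field magnitude is E = (kp/r³)·√(1 + 3cos²θ).
kp/r³ = (8.99×10⁹)(3.85×10⁻¹⁰) / (1.80)³ = 0.5935 N/C.
√(1 + 3cos²12°) = √(1 + 3·0.9568) = √3.8703 ≈ 1.9673.
E ≈ 0.5935 × 1.967 = 1.168 N/C.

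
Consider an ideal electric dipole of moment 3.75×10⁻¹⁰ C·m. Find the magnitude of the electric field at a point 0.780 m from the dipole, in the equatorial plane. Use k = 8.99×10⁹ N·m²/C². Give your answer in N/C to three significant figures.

E ≈ 7.10 N/C

On the perpendicular bisector E = kp/r³ (half the axial value at the same distance).
E = (8.99×10⁹)(3.75×10⁻¹⁰) / (0.780)³ = 7.104 N/C.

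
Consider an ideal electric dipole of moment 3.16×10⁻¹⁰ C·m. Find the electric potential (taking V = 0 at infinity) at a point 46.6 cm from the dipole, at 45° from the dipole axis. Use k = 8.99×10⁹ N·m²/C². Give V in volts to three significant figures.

The dipole potential is V = kp cosθ / r².
V = (8.99×10⁹)(3.16×10⁻¹⁰)·cos45° / (0.466)² = 9.250 V.

V ≈ 9.25 V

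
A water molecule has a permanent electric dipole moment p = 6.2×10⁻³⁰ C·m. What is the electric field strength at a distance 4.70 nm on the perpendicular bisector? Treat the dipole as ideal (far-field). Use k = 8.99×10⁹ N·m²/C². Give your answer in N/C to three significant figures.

On the perpendicular bisector E = kp/r³ (half the axial value at the same distance).
E = (8.99×10⁹)(6.20×10⁻³⁰) / (4.70×10⁻⁹)³ = 5.369×10⁵ N/C.

E ≈ 5.37×10⁵ N/C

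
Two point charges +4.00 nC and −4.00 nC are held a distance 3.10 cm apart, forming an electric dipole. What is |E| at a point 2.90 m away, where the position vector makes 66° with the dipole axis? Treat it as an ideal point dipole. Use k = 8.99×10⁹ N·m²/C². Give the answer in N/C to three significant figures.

Dipole moment p = qd = (4.00×10⁻⁹ C)(0.0310 m) = 1.24×10⁻¹⁰ C·m.
At angle θ the dipole field magnitude is E = (kp/r³)·√(1 + 3cos²θ).
kp/r³ = (8.99×10⁹)(1.24×10⁻¹⁰) / (2.90)³ = 0.04571 N/C.
√(1 + 3cos²66°) = √(1 + 3·0.1654) = √1.4963 ≈ 1.2232.
E ≈ 0.04571 × 1.223 = 0.05591 N/C.

E ≈ 0.0559 N/C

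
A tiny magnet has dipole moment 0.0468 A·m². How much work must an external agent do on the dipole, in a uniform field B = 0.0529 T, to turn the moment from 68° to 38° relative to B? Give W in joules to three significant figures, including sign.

W ≈ -0.00102 J

W_ext = ΔU = −mB cosθ₂ + mB cosθ₁ = mB(cosθ₁ − cosθ₂).
W = (0.0468)(0.0529)·(cos68° − cos38°) = (0.002476)·(-0.4134) = -0.001023 J.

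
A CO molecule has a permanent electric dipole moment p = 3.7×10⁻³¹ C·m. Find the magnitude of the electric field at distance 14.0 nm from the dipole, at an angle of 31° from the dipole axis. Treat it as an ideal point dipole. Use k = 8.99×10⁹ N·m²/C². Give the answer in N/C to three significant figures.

E ≈ 2170 N/C

At angle θ the dipole field magnitude is E = (kp/r³)·√(1 + 3cos²θ).
kp/r³ = (8.99×10⁹)(3.70×10⁻³¹) / (1.40×10⁻⁸)³ = 1212 N/C.
√(1 + 3cos²31°) = √(1 + 3·0.7347) = √3.2042 ≈ 1.7900.
E ≈ 1212 × 1.790 = 2170 N/C.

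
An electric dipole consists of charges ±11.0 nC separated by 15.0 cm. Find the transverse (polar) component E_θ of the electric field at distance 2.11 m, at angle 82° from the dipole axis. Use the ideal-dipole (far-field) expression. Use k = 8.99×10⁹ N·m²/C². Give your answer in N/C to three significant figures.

Dipole moment p = qd = (1.10×10⁻⁸ C)(0.150 m) = 1.65×10⁻⁹ C·m.
For a dipole, E_θ = (kp sinθ)/r³.
kp/r³ = (8.99×10⁹)(1.65×10⁻⁹)/(2.11)³ = 1.579 N/C.
E_θ = 1.579·sin82° = 1.564 N/C.

E_θ ≈ 1.56 N/C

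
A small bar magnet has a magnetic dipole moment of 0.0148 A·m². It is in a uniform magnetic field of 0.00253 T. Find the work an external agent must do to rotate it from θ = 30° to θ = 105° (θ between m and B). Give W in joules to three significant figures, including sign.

W_ext = ΔU = −mB cosθ₂ + mB cosθ₁ = mB(cosθ₁ − cosθ₂).
W = (0.0148)(0.00253)·(cos30° − cos105°) = (3.744×10⁻⁵)·(+1.1248) = 4.212×10⁻⁵ J.

W ≈ 4.21×10⁻⁵ J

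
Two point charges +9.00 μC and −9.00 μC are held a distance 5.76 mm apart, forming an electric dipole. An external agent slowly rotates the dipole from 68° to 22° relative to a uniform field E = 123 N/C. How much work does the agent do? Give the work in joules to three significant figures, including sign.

Dipole moment p = qd = (9.00×10⁻⁶ C)(0.00576 m) = 5.184×10⁻⁸ C·m.
W_ext = ΔU = U(θ₂) − U(θ₁) = −pE cosθ₂ − (−pE cosθ₁) = pE(cosθ₁ − cosθ₂).
W = (5.184×10⁻⁸)(123)·(cos68° − cos22°) = (6.376×10⁻⁶)·(-0.5526) = -3.523×10⁻⁶ J.

W ≈ -3.52×10⁻⁶ J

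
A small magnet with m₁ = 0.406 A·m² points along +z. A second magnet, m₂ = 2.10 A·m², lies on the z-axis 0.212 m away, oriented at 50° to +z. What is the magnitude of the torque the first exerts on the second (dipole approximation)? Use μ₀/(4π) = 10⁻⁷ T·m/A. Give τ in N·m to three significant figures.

Dipole B is on the axis of dipole A, so B₁ there is axial: B₁ = (μ₀/4π)·2m₁/r³ along +z.
B₁ = 2(10⁻⁷)(0.406)/(0.212)³ = 8.522×10⁻⁶ T.
τ = m₂ B₁ sinθ.
τ = (2.10)(8.522×10⁻⁶)·sin50° = 1.371×10⁻⁵ N·m.

τ ≈ 1.37×10⁻⁵ N·m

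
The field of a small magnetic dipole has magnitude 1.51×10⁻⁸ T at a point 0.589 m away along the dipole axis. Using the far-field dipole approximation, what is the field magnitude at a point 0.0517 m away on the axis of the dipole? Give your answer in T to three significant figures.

Dipole fields scale as 1/r³ in the far field; the geometry is the same at both points.
B₂ = B₁ · (r₁/r₂)³ = 1.51×10⁻⁸ · (0.589/0.0517)³.
(r₁/r₂)³ = (11.39)³ = 1479.
B₂ ≈ 2.233×10⁻⁵ T.

B ≈ 2.23×10⁻⁵ T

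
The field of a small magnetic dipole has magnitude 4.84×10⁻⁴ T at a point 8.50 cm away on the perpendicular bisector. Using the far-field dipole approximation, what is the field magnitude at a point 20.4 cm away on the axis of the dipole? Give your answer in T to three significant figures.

Dipole fields scale as 1/r³ in the far field.
The axial field is twice the equatorial field at the same r, so the geometry factor is 2/1.
B₂ = B₁ · (2/1) · (r₁/r₂)³ = 4.84×10⁻⁴ · 2 · (8.50/20.4)³.
(r₁/r₂)³ = (0.4167)³ = 0.07234.
B₂ ≈ 7.002×10⁻⁵ T.

B ≈ 7.00×10⁻⁵ T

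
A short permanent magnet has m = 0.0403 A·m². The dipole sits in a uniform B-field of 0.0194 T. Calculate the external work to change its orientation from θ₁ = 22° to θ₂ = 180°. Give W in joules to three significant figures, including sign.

W_ext = ΔU = −mB cosθ₂ + mB cosθ₁ = mB(cosθ₁ − cosθ₂).
W = (0.0403)(0.0194)·(cos22° − cos180°) = (7.818×10⁻⁴)·(+1.9272) = 0.001507 J.

W ≈ 0.00151 J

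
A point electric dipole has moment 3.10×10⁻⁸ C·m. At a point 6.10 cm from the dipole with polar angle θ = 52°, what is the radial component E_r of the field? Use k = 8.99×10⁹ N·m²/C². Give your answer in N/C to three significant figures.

E_r ≈ 1.51×10⁶ N/C

For a dipole, E_r = (2kp cosθ)/r³.
kp/r³ = (8.99×10⁹)(3.10×10⁻⁸)/(0.0610)³ = 1.228×10⁶ N/C.
E_r = 2·1.228×10⁶·cos52° = 1.512×10⁶ N/C.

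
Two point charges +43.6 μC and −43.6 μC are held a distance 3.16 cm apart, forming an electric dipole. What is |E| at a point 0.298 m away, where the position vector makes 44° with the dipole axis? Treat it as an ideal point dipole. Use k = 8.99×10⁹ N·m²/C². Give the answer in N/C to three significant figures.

E ≈ 7.48×10⁵ N/C

Dipole moment p = qd = (4.36×10⁻⁵ C)(0.0316 m) = 1.378×10⁻⁶ C·m.
At angle θ the dipole field magnitude is E = (kp/r³)·√(1 + 3cos²θ).
kp/r³ = (8.99×10⁹)(1.378×10⁻⁶) / (0.298)³ = 4.681×10⁵ N/C.
√(1 + 3cos²44°) = √(1 + 3·0.5174) = √2.5523 ≈ 1.5976.
E ≈ 4.681×10⁵ × 1.598 = 7.479×10⁵ N/C.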